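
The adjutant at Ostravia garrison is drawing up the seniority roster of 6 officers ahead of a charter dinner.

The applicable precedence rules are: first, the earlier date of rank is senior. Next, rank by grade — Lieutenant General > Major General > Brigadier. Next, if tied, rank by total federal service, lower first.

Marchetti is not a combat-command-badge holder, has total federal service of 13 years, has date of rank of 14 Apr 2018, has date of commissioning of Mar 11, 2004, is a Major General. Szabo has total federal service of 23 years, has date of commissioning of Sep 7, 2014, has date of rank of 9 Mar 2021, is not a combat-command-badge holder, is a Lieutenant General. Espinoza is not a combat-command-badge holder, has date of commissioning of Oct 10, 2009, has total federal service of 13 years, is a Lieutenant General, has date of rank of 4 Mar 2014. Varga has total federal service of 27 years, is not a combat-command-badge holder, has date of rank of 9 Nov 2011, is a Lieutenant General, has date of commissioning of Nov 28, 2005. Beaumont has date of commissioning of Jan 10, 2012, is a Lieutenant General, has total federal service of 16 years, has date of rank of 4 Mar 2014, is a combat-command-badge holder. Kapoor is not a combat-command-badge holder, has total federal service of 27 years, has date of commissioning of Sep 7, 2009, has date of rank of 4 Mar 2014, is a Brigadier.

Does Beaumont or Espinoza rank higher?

Espinoza

By date of rank (earlier first): Varga (9 Nov 2011); then Espinoza, Beaumont and Kapoor (each 4 Mar 2014); then Marchetti (14 Apr 2018); then Szabo (9 Mar 2021).
Among Espinoza, Beaumont and Kapoor, by grade: Espinoza and Beaumont (Lieutenant General) before Kapoor (Brigadier).
Among Espinoza and Beaumont, by total federal service (lower first): Espinoza (13 years) before Beaumont (16 years).
So Espinoza takes precedence.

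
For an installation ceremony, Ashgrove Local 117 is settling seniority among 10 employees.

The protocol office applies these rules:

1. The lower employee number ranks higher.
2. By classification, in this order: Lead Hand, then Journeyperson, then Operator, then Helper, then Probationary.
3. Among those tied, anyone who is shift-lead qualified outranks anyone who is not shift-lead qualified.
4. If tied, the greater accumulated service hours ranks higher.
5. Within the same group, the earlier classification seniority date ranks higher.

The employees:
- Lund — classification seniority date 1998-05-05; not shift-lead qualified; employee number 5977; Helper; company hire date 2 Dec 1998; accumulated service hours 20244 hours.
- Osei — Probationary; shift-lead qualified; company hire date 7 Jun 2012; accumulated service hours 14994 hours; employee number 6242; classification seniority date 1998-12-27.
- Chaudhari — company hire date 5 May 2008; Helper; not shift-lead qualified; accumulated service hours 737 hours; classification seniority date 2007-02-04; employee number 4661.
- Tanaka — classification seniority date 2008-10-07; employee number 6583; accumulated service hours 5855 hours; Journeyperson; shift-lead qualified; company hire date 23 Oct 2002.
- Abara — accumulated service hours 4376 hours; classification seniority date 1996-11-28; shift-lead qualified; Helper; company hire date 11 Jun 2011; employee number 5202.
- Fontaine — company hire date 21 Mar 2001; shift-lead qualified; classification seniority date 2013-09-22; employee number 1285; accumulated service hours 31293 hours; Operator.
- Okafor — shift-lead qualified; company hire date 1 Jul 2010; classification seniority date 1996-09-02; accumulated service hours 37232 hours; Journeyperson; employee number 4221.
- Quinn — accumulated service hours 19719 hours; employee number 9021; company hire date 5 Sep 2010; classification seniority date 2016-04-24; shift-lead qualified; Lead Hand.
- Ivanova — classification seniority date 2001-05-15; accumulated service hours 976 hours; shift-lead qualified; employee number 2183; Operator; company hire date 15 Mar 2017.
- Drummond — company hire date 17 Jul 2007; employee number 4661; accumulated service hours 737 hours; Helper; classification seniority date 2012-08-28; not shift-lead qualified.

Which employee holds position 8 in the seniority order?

By employee number (lower first): Fontaine (1285); then Ivanova (2183); then Okafor (4221); then Chaudhari and Drummond (both 4661); then Abara (5202); then Lund (5977); then Osei (6242); then Tanaka (6583); then Quinn (9021).
Chaudhari and Drummond are each Helper, so the next rule applies.
Chaudhari and Drummond are each not shift-lead qualified, so the next rule applies.
Chaudhari and Drummond both have accumulated service hours 737 hours, so the next rule applies.
Among Chaudhari and Drummond, by classification seniority date (earlier first): Chaudhari (2007-02-04) before Drummond (2012-08-28).
Order: Fontaine, Ivanova, Okafor, Chaudhari, Drummond, Abara, Lund, Osei, Tanaka, Quinn.

Osei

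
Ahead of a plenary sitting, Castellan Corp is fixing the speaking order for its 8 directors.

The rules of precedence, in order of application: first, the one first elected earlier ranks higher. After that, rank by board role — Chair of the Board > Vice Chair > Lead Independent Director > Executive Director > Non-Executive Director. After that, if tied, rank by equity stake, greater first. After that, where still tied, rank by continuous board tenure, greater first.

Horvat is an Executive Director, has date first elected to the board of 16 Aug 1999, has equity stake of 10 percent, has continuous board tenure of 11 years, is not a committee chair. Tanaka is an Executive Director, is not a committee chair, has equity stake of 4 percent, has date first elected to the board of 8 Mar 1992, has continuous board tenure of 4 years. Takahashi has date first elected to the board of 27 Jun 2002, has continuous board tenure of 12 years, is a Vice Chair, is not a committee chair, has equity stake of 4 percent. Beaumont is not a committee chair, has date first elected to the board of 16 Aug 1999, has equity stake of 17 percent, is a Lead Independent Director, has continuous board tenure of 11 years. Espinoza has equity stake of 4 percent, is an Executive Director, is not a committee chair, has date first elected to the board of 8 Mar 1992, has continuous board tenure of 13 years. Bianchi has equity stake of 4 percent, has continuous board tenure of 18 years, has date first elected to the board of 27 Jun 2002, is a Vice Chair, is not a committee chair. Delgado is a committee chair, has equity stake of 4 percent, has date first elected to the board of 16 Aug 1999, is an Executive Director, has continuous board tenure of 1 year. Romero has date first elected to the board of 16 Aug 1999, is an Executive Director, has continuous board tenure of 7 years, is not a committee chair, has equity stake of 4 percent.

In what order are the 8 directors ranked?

Espinoza, Tanaka, Beaumont, Horvat, Romero, Delgado, Bianchi, Takahashi

By date first elected to the board (earlier first): Espinoza and Tanaka (both 8 Mar 1992); then Beaumont, Horvat, Romero and Delgado (each 16 Aug 1999); then Bianchi and Takahashi (both 27 Jun 2002).
Espinoza and Tanaka are each Executive Director, so the next rule applies.
Espinoza and Tanaka both have equity stake 4 percent, so the next rule applies.
Among Espinoza and Tanaka, by continuous board tenure (higher first): Espinoza (13 years) before Tanaka (4 years).
Among Beaumont, Horvat, Romero and Delgado, by board role: Beaumont (Lead Independent Director) before Horvat, Romero and Delgado (Executive Director).
Among Horvat, Romero and Delgado, by equity stake (higher first): Horvat (10 percent) before Romero and Delgado (4 percent).
Among Romero and Delgado, by continuous board tenure (higher first): Romero (7 years) before Delgado (1 year).
Bianchi and Takahashi are each Vice Chair, so the next rule applies.
Bianchi and Takahashi both have equity stake 4 percent, so the next rule applies.
Among Bianchi and Takahashi, by continuous board tenure (higher first): Bianchi (18 years) before Takahashi (12 years).
Full order: Espinoza, Tanaka, Beaumont, Horvat, Romero, Delgado, Bianchi, Takahashi.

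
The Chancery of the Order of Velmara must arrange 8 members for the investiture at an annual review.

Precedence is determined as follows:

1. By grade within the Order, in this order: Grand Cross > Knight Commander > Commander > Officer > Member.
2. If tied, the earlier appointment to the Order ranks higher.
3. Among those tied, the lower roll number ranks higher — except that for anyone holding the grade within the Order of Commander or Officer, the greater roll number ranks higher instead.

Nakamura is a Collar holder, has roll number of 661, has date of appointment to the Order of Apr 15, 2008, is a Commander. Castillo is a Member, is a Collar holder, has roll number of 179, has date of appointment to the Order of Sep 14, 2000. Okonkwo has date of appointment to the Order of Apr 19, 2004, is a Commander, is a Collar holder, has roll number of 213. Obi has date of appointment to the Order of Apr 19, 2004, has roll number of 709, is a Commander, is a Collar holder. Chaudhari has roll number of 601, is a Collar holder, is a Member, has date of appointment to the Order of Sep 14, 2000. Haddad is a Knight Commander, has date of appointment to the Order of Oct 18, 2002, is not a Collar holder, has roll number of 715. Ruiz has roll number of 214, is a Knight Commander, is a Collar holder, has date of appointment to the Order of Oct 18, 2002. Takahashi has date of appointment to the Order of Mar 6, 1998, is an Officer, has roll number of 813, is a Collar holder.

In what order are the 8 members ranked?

Ruiz, Haddad, Obi, Okonkwo, Nakamura, Takahashi, Castillo, Chaudhari

By grade within the Order: Ruiz and Haddad (Knight Commander); then Obi, Okonkwo and Nakamura (Commander); then Takahashi (Officer); then Castillo and Chaudhari (Member).
Ruiz and Haddad both have date of appointment to the Order Oct 18, 2002, so the next rule applies.
Among Ruiz and Haddad, by roll number (lower first): Ruiz (214) before Haddad (715).
Among Obi, Okonkwo and Nakamura, by date of appointment to the Order (earlier first): Obi and Okonkwo (Apr 19, 2004) before Nakamura (Apr 15, 2008).
Among Obi and Okonkwo, by roll number (higher first) (reversed rule for this group): Obi (709) before Okonkwo (213).
Castillo and Chaudhari both have date of appointment to the Order Sep 14, 2000, so the next rule applies.
Among Castillo and Chaudhari, by roll number (lower first): Castillo (179) before Chaudhari (601).
Full order: Ruiz, Haddad, Obi, Okonkwo, Nakamura, Takahashi, Castillo, Chaudhari.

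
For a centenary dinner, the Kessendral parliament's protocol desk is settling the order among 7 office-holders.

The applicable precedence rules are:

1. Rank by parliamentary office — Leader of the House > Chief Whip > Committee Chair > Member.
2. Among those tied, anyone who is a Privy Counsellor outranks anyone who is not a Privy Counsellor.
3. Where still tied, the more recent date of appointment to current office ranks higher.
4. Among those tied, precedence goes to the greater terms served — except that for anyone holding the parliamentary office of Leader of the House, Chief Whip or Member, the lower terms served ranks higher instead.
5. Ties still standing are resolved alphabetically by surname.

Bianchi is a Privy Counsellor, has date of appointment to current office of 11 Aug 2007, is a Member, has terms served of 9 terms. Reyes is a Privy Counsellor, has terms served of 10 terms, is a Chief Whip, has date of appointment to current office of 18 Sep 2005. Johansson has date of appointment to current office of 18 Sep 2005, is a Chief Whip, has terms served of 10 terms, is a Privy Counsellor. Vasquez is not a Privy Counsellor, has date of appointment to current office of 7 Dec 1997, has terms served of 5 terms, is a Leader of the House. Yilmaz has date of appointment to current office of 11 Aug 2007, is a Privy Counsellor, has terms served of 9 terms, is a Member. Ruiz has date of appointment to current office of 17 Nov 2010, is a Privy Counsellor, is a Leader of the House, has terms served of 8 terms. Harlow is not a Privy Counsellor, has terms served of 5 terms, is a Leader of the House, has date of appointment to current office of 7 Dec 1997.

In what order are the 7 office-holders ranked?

Ruiz, Harlow, Vasquez, Johansson, Reyes, Bianchi, Yilmaz

By parliamentary office: Ruiz, Harlow and Vasquez (Leader of the House); then Johansson and Reyes (Chief Whip); then Bianchi and Yilmaz (Member).
Among Ruiz, Harlow and Vasquez, a Privy Counsellor before not a Privy Counsellor: Ruiz (a Privy Counsellor) before Harlow and Vasquez (not a Privy Counsellor).
Harlow and Vasquez both have date of appointment to current office 7 Dec 1997, so the next rule applies.
Harlow and Vasquez both have terms served 5 terms, so the next rule applies.
Among Harlow and Vasquez, alphabetically by surname: Harlow before Vasquez.
Johansson and Reyes are each a Privy Counsellor, so the next rule applies.
Johansson and Reyes both have date of appointment to current office 18 Sep 2005, so the next rule applies.
Johansson and Reyes both have terms served 10 terms, so the next rule applies.
Among Johansson and Reyes, alphabetically by surname: Johansson before Reyes.
Bianchi and Yilmaz are each a Privy Counsellor, so the next rule applies.
Bianchi and Yilmaz both have date of appointment to current office 11 Aug 2007, so the next rule applies.
Bianchi and Yilmaz both have terms served 9 terms, so the next rule applies.
Among Bianchi and Yilmaz, alphabetically by surname: Bianchi before Yilmaz.
Full order: Ruiz, Harlow, Vasquez, Johansson, Reyes, Bianchi, Yilmaz.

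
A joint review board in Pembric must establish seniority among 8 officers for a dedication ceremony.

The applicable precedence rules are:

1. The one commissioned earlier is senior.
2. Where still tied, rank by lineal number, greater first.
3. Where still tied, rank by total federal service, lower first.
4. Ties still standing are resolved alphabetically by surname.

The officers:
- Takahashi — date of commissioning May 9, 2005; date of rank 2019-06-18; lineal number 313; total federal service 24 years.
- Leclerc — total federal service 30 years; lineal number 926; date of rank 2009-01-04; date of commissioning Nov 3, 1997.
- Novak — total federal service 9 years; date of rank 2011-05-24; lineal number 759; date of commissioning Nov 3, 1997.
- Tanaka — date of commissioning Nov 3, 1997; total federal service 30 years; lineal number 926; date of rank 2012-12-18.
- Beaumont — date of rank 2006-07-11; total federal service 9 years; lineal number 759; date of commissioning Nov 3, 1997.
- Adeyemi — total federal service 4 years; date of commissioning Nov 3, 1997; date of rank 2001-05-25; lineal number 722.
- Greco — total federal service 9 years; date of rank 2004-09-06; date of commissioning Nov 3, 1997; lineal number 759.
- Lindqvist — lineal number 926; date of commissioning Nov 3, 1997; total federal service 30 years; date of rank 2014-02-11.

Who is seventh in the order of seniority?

By date of commissioning (earlier first): Leclerc, Lindqvist, Tanaka, Beaumont, Greco, Novak and Adeyemi (each Nov 3, 1997); then Takahashi (May 9, 2005).
Among Leclerc, Lindqvist, Tanaka, Beaumont, Greco, Novak and Adeyemi, by lineal number (higher first): Leclerc, Lindqvist and Tanaka (926) before Beaumont, Greco and Novak (759) before Adeyemi (722).
Leclerc, Lindqvist and Tanaka all have total federal service 30 years, so the next rule applies.
Among Leclerc, Lindqvist and Tanaka, alphabetically by surname: Leclerc before Lindqvist before Tanaka.
Beaumont, Greco and Novak all have total federal service 9 years, so the next rule applies.
Among Beaumont, Greco and Novak, alphabetically by surname: Beaumont before Greco before Novak.
Order: Leclerc, Lindqvist, Tanaka, Beaumont, Greco, Novak, Adeyemi, Takahashi.

Adeyemi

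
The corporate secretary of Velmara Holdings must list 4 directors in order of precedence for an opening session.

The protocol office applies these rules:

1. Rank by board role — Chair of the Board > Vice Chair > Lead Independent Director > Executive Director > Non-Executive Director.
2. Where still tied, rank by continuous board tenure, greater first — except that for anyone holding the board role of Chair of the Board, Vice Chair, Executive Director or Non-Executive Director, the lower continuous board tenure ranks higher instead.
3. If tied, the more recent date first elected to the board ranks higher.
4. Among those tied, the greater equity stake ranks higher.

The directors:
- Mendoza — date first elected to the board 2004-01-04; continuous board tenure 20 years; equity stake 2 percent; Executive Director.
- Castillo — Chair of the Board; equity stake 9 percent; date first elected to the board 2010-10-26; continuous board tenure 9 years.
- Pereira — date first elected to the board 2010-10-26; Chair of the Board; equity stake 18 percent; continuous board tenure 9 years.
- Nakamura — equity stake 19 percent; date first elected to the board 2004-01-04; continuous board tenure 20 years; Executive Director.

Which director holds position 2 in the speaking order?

Castillo

By board role: Pereira and Castillo (Chair of the Board); then Nakamura and Mendoza (Executive Director).
Pereira and Castillo both have continuous board tenure 9 years, so the next rule applies.
Pereira and Castillo both have date first elected to the board 2010-10-26, so the next rule applies.
Among Pereira and Castillo, by equity stake (higher first): Pereira (18 percent) before Castillo (9 percent).
Nakamura and Mendoza both have continuous board tenure 20 years, so the next rule applies.
Nakamura and Mendoza both have date first elected to the board 2004-01-04, so the next rule applies.
Among Nakamura and Mendoza, by equity stake (higher first): Nakamura (19 percent) before Mendoza (2 percent).
Order: Pereira, Castillo, Nakamura, Mendoza.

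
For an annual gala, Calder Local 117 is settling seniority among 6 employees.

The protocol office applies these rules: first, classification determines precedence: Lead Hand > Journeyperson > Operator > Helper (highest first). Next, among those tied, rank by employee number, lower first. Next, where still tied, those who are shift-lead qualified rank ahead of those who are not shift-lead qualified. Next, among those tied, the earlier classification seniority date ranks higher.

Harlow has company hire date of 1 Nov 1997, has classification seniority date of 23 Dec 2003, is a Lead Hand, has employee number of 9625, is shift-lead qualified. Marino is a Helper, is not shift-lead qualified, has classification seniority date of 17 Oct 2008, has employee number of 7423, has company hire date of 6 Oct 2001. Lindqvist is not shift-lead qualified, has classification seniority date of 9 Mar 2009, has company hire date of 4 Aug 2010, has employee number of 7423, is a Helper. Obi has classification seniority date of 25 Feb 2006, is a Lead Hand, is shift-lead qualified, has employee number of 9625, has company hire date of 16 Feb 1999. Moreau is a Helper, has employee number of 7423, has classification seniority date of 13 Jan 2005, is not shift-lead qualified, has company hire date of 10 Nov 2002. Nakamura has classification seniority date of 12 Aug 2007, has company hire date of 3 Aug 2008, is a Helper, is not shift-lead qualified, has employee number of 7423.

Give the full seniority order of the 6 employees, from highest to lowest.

By classification: Harlow and Obi (Lead Hand); then Moreau, Nakamura, Marino and Lindqvist (Helper).
Harlow and Obi both have employee number 9625, so the next rule applies.
Harlow and Obi are each shift-lead qualified, so the next rule applies.
Among Harlow and Obi, by classification seniority date (earlier first): Harlow (23 Dec 2003) before Obi (25 Feb 2006).
Moreau, Nakamura, Marino and Lindqvist all have employee number 7423, so the next rule applies.
Moreau, Nakamura, Marino and Lindqvist are each not shift-lead qualified, so the next rule applies.
Among Moreau, Nakamura, Marino and Lindqvist, by classification seniority date (earlier first): Moreau (13 Jan 2005) before Nakamura (12 Aug 2007) before Marino (17 Oct 2008) before Lindqvist (9 Mar 2009).
Full order: Harlow, Obi, Moreau, Nakamura, Marino, Lindqvist.

Harlow, Obi, Moreau, Nakamura, Marino, Lindqvist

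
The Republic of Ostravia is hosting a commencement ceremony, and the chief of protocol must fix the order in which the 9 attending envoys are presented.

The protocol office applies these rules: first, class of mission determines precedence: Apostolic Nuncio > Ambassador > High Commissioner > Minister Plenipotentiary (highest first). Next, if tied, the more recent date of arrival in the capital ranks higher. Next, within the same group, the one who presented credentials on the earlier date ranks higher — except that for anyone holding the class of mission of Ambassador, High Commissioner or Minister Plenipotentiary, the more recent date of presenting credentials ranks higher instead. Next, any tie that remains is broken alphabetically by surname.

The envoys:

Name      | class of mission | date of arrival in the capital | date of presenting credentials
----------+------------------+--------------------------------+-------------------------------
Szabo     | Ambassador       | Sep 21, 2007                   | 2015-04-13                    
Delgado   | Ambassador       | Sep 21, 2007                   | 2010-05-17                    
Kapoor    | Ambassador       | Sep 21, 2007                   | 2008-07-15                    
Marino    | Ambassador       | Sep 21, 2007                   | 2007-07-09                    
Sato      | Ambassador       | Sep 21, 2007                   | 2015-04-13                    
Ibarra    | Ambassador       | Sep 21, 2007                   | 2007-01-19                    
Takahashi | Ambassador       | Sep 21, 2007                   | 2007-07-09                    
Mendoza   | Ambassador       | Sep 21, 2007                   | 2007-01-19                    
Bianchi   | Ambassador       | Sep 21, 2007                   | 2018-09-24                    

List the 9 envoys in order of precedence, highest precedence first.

By class of mission: Bianchi, Sato, Szabo, Delgado, Kapoor, Marino, Takahashi, Ibarra and Mendoza (Ambassador).
Bianchi, Sato, Szabo, Delgado, Kapoor, Marino, Takahashi, Ibarra and Mendoza all have date of arrival in the capital Sep 21, 2007, so the next rule applies.
Among Bianchi, Sato, Szabo, Delgado, Kapoor, Marino, Takahashi, Ibarra and Mendoza, by date of presenting credentials (later first) (reversed rule for this group): Bianchi (2018-09-24) before Sato and Szabo (2015-04-13) before Delgado (2010-05-17) before Kapoor (2008-07-15) before Marino and Takahashi (2007-07-09) before Ibarra and Mendoza (2007-01-19).
Among Sato and Szabo, alphabetically by surname: Sato before Szabo.
Among Marino and Takahashi, alphabetically by surname: Marino before Takahashi.
Among Ibarra and Mendoza, alphabetically by surname: Ibarra before Mendoza.
Full order: Bianchi, Sato, Szabo, Delgado, Kapoor, Marino, Takahashi, Ibarra, Mendoza.

Bianchi, Sato, Szabo, Delgado, Kapoor, Marino, Takahashi, Ibarra, Mendoza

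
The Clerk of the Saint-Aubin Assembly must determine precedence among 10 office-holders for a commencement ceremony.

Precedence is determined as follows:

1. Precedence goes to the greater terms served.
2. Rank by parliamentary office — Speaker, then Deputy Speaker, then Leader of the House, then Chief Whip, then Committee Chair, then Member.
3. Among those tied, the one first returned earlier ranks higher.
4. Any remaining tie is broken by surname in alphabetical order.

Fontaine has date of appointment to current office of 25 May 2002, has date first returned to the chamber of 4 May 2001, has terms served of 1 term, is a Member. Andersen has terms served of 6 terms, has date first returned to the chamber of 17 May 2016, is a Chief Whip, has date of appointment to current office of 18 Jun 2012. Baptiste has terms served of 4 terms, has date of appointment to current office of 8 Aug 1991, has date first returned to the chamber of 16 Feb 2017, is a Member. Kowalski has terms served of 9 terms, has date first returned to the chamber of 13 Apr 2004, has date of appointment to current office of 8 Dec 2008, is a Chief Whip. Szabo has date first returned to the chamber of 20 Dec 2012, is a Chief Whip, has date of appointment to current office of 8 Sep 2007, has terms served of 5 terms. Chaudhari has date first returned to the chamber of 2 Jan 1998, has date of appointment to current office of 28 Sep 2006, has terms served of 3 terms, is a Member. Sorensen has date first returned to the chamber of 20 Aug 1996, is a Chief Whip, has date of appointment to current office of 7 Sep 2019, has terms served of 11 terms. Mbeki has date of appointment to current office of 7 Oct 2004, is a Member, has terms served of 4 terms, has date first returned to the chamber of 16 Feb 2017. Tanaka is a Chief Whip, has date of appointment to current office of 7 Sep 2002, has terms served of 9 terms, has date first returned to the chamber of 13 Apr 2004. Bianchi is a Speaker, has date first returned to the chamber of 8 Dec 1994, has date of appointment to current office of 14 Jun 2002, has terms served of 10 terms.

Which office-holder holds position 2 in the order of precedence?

Bianchi

By terms served (higher first): Sorensen (11 terms); then Bianchi (10 terms); then Kowalski and Tanaka (both 9 terms); then Andersen (6 terms); then Szabo (5 terms); then Baptiste and Mbeki (both 4 terms); then Chaudhari (3 terms); then Fontaine (1 term).
Kowalski and Tanaka are each Chief Whip, so the next rule applies.
Kowalski and Tanaka both have date first returned to the chamber 13 Apr 2004, so the next rule applies.
Among Kowalski and Tanaka, alphabetically by surname: Kowalski before Tanaka.
Baptiste and Mbeki are each Member, so the next rule applies.
Baptiste and Mbeki both have date first returned to the chamber 16 Feb 2017, so the next rule applies.
Among Baptiste and Mbeki, alphabetically by surname: Baptiste before Mbeki.
Order: Sorensen, Bianchi, Kowalski, Tanaka, Andersen, Szabo, Baptiste, Mbeki, Chaudhari, Fontaine.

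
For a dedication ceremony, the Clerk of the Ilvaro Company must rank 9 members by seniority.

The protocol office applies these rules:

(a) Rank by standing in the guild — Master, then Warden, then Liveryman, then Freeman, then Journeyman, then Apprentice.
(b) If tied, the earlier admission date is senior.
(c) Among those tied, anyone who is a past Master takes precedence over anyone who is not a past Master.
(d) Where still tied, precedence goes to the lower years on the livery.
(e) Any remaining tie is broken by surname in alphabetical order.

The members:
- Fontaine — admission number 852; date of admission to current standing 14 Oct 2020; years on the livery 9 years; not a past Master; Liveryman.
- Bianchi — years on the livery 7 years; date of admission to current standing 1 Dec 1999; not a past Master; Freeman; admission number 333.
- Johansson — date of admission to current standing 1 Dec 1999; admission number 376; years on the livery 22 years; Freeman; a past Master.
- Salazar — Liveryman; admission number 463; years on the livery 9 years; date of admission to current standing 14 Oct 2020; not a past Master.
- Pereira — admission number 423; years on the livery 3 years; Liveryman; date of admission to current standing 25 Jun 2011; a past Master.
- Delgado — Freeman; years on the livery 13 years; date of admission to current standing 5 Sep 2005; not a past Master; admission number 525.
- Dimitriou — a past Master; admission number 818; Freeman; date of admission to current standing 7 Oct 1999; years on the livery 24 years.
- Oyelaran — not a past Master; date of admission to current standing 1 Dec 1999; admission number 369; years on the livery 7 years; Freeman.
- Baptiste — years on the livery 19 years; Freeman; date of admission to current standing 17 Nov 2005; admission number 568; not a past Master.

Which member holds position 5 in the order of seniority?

Johansson

By standing in the guild: Pereira, Fontaine and Salazar (Liveryman); then Dimitriou, Johansson, Bianchi, Oyelaran, Delgado and Baptiste (Freeman).
Among Pereira, Fontaine and Salazar, by date of admission to current standing (earlier first): Pereira (25 Jun 2011) before Fontaine and Salazar (14 Oct 2020).
Fontaine and Salazar are each not a past Master, so the next rule applies.
Fontaine and Salazar both have years on the livery 9 years, so the next rule applies.
Among Fontaine and Salazar, alphabetically by surname: Fontaine before Salazar.
Among Dimitriou, Johansson, Bianchi, Oyelaran, Delgado and Baptiste, by date of admission to current standing (earlier first): Dimitriou (7 Oct 1999) before Johansson, Bianchi and Oyelaran (1 Dec 1999) before Delgado (5 Sep 2005) before Baptiste (17 Nov 2005).
Among Johansson, Bianchi and Oyelaran, a past Master before not a past Master: Johansson (a past Master) before Bianchi and Oyelaran (not a past Master).
Bianchi and Oyelaran both have years on the livery 7 years, so the next rule applies.
Among Bianchi and Oyelaran, alphabetically by surname: Bianchi before Oyelaran.
Order: Pereira, Fontaine, Salazar, Dimitriou, Johansson, Bianchi, Oyelaran, Delgado, Baptiste.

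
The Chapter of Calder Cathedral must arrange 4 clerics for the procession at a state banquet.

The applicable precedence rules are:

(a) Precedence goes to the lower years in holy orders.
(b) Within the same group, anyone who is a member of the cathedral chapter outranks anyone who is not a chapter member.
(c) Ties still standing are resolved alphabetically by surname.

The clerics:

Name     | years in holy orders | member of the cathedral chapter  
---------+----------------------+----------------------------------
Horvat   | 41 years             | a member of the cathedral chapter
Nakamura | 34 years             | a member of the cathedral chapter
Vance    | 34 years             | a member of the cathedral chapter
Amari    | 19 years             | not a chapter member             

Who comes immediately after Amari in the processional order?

Nakamura

By years in holy orders (lower first): Amari (19 years); then Nakamura and Vance (both 34 years); then Horvat (41 years).
Nakamura and Vance are each a member of the cathedral chapter, so the next rule applies.
Among Nakamura and Vance, alphabetically by surname: Nakamura before Vance.
Order: Amari, Nakamura, Vance, Horvat.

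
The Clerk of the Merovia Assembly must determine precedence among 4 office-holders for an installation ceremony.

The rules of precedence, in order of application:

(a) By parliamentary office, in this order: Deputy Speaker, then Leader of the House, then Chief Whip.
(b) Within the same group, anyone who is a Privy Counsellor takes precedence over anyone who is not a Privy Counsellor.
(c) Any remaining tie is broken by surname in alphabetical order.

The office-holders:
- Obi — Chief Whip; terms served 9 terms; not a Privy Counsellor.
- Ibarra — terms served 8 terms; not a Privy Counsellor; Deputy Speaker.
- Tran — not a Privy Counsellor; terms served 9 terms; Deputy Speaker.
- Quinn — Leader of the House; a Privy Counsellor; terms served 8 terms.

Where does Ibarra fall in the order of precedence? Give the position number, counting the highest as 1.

1

By parliamentary office: Ibarra and Tran (Deputy Speaker); then Quinn (Leader of the House); then Obi (Chief Whip).
Ibarra and Tran are each not a Privy Counsellor, so the next rule applies.
Among Ibarra and Tran, alphabetically by surname: Ibarra before Tran.
Order: Ibarra, Tran, Quinn, Obi. So position 1.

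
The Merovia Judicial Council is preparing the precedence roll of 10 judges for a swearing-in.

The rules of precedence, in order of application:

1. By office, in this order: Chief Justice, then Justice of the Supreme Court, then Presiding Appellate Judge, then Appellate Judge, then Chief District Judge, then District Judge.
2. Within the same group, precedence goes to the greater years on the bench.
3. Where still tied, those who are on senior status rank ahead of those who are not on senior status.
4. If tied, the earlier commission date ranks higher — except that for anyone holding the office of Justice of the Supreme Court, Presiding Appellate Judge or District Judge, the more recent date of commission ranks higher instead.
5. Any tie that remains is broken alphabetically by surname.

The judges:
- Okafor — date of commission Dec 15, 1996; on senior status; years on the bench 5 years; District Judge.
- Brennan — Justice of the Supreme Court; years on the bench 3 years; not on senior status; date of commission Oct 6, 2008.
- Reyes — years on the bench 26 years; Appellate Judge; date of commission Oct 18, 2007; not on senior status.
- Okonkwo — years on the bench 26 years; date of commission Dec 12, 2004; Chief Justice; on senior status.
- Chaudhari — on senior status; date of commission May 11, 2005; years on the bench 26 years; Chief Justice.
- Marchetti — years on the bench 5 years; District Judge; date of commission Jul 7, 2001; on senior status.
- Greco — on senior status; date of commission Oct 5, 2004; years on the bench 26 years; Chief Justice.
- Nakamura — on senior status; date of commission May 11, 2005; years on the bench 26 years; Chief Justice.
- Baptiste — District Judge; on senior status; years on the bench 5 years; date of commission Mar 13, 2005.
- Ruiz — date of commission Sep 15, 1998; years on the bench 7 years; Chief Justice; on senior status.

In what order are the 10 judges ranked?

Greco, Okonkwo, Chaudhari, Nakamura, Ruiz, Brennan, Reyes, Baptiste, Marchetti, Okafor

By office: Greco, Okonkwo, Chaudhari, Nakamura and Ruiz (Chief Justice); then Brennan (Justice of the Supreme Court); then Reyes (Appellate Judge); then Baptiste, Marchetti and Okafor (District Judge).
Among Greco, Okonkwo, Chaudhari, Nakamura and Ruiz, by years on the bench (higher first): Greco, Okonkwo, Chaudhari and Nakamura (26 years) before Ruiz (7 years).
Greco, Okonkwo, Chaudhari and Nakamura are each on senior status, so the next rule applies.
Among Greco, Okonkwo, Chaudhari and Nakamura, by date of commission (earlier first): Greco (Oct 5, 2004) before Okonkwo (Dec 12, 2004) before Chaudhari and Nakamura (May 11, 2005).
Among Chaudhari and Nakamura, alphabetically by surname: Chaudhari before Nakamura.
Baptiste, Marchetti and Okafor all have years on the bench 5 years, so the next rule applies.
Baptiste, Marchetti and Okafor are each on senior status, so the next rule applies.
Among Baptiste, Marchetti and Okafor, by date of commission (later first) (reversed rule for this group): Baptiste (Mar 13, 2005) before Marchetti (Jul 7, 2001) before Okafor (Dec 15, 1996).
Full order: Greco, Okonkwo, Chaudhari, Nakamura, Ruiz, Brennan, Reyes, Baptiste, Marchetti, Okafor.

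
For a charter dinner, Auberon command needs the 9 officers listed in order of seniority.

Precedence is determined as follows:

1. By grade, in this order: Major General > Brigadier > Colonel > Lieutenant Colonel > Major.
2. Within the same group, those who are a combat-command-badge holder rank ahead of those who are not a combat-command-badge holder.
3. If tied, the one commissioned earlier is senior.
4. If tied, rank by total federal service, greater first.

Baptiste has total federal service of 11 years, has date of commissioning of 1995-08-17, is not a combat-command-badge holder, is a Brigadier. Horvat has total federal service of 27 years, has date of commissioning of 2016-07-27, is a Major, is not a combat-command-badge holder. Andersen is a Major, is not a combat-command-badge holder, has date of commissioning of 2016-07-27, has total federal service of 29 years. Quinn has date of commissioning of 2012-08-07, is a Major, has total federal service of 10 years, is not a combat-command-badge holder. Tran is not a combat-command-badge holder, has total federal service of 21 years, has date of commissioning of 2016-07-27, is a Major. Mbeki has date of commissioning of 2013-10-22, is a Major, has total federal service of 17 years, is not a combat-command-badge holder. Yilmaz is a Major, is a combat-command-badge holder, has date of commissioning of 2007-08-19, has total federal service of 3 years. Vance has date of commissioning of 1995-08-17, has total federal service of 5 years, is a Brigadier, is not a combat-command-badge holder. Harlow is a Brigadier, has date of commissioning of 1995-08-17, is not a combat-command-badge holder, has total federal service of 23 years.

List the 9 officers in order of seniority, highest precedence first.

Harlow, Baptiste, Vance, Yilmaz, Quinn, Mbeki, Andersen, Horvat, Tran

By grade: Harlow, Baptiste and Vance (Brigadier); then Yilmaz, Quinn, Mbeki, Andersen, Horvat and Tran (Major).
Harlow, Baptiste and Vance are each not a combat-command-badge holder, so the next rule applies.
Harlow, Baptiste and Vance all have date of commissioning 1995-08-17, so the next rule applies.
Among Harlow, Baptiste and Vance, by total federal service (higher first): Harlow (23 years) before Baptiste (11 years) before Vance (5 years).
Among Yilmaz, Quinn, Mbeki, Andersen, Horvat and Tran, a combat-command-badge holder before not a combat-command-badge holder: Yilmaz (a combat-command-badge holder) before Quinn, Mbeki, Andersen, Horvat and Tran (not a combat-command-badge holder).
Among Quinn, Mbeki, Andersen, Horvat and Tran, by date of commissioning (earlier first): Quinn (2012-08-07) before Mbeki (2013-10-22) before Andersen, Horvat and Tran (2016-07-27).
Among Andersen, Horvat and Tran, by total federal service (higher first): Andersen (29 years) before Horvat (27 years) before Tran (21 years).
Full order: Harlow, Baptiste, Vance, Yilmaz, Quinn, Mbeki, Andersen, Horvat, Tran.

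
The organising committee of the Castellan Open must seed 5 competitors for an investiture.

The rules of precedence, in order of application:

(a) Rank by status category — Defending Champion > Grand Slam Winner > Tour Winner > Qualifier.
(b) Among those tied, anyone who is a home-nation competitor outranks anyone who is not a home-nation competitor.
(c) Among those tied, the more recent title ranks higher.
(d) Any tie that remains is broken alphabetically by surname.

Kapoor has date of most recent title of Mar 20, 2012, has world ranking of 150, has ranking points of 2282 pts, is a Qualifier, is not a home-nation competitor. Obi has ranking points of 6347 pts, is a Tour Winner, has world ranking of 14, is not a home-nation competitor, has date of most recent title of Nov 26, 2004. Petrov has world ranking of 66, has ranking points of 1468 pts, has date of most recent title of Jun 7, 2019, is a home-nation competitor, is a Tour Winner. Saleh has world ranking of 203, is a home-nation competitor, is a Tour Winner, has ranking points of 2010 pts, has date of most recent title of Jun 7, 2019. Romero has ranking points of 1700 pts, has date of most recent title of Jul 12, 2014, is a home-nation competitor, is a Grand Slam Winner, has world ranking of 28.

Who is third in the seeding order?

Saleh

By status category: Romero (Grand Slam Winner); then Petrov, Saleh and Obi (Tour Winner); then Kapoor (Qualifier).
Among Petrov, Saleh and Obi, a home-nation competitor before not a home-nation competitor: Petrov and Saleh (a home-nation competitor) before Obi (not a home-nation competitor).
Petrov and Saleh both have date of most recent title Jun 7, 2019, so the next rule applies.
Among Petrov and Saleh, alphabetically by surname: Petrov before Saleh.
Order: Romero, Petrov, Saleh, Obi, Kapoor.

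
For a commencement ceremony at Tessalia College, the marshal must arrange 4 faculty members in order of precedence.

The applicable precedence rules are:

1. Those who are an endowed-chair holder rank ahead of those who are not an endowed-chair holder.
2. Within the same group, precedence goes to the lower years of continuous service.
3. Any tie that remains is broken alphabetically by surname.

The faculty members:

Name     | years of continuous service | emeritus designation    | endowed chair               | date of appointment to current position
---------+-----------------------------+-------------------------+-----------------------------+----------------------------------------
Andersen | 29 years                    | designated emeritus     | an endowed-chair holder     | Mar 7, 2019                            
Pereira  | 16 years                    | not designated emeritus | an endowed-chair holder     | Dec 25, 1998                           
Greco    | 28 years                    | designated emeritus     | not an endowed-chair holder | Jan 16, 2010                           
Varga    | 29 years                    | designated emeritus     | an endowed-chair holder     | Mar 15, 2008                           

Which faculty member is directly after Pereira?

By the first rule: Pereira, Andersen and Varga (each an endowed-chair holder); then Greco (not an endowed-chair holder).
Among Pereira, Andersen and Varga, by years of continuous service (lower first): Pereira (16 years) before Andersen and Varga (29 years).
Among Andersen and Varga, alphabetically by surname: Andersen before Varga.
Order: Pereira, Andersen, Varga, Greco.

Andersen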